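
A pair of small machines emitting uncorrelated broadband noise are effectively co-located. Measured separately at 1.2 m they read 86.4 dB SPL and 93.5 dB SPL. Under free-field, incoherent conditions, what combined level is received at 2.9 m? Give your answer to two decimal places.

Combined at 1.2 m: 10·log₁₀(10^(86.4/10)+10^(93.5/10)) = 94.274 dB SPL.
Then apply −20·log₁₀(2.9/1.2) = -7.664 dB → 86.61 dB SPL.

86.61 dB SPL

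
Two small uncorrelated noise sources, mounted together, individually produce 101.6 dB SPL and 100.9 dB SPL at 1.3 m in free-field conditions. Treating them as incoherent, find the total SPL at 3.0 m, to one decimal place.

Combined at 1.3 m: 10·log₁₀(10^(101.6/10)+10^(100.9/10)) = 104.27 dB SPL.
Then apply −20·log₁₀(3.0/1.3) = -7.26 dB → 97.0 dB SPL.

97.0 dB SPL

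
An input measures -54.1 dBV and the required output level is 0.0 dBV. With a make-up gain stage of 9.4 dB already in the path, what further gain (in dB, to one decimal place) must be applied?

The required make-up gain is the shortfall in the dB sum.
G = 0.0 − (-54.1) − 9.4 = 44.7 dB.

44.7 dB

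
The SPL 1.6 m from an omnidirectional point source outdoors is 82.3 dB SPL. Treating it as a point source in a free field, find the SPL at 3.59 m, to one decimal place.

75.3 dB SPL

Free-field point source: level drops by 20·log₁₀ of the distance ratio.
ΔL = −20·log₁₀(3.59/1.6) = -7.02 dB, so L₂ = 82.3 + (-7.02) = 75.3 dB SPL.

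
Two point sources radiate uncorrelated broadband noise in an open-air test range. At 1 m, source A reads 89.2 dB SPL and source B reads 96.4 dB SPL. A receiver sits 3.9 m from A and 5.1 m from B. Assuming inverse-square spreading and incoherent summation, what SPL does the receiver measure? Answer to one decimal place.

83.5 dB SPL

At the listener: L_A = 89.2 − 20·log₁₀(3.9) = 77.38 dB; L_B = 96.4 − 20·log₁₀(5.1) = 82.25 dB.
Combined: 10·log₁₀(10^(77.38/10)+10^(82.25/10)) = 83.5 dB SPL.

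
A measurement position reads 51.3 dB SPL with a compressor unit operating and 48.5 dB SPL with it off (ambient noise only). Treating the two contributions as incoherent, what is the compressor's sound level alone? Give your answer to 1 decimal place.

48.1 dB SPL

Subtract intensities: L_src = 10·log₁₀(10^(L_total/10) − 10^(L_bg/10)).
L_src = 10·log₁₀(10^(51.3/10) − 10^(48.5/10)) = 10·log₁₀(64100) = 48.1 dB SPL.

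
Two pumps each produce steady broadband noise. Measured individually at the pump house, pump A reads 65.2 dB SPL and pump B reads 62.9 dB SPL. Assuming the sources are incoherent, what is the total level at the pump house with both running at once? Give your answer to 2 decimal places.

Incoherent sources sum as intensities:
L_total = 10·log₁₀(10^(65.2/10) + 10^(62.9/10)) = 10·log₁₀(5261000) = 67.21 dB SPL.

67.21 dB SPL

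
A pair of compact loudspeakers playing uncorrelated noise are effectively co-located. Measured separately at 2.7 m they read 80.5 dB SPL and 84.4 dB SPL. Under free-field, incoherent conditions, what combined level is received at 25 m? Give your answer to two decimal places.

Combined at 2.7 m: 10·log₁₀(10^(80.5/10)+10^(84.4/10)) = 85.884 dB SPL.
Then apply −20·log₁₀(25/2.7) = -19.332 dB → 66.55 dB SPL.

66.55 dB SPL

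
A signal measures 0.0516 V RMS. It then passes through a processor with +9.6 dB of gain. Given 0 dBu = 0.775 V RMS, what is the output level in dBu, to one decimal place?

-13.9 dBu

Input level: 20·log₁₀(0.0516/0.775) = -23.53 dBu.
Output: -23.53 + 9.6 = -13.9 dBu.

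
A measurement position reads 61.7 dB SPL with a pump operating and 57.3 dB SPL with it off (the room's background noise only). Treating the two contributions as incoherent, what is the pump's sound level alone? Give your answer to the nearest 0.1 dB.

Subtract intensities: L_src = 10·log₁₀(10^(L_total/10) − 10^(L_bg/10)).
L_src = 10·log₁₀(10^(61.7/10) − 10^(57.3/10)) = 10·log₁₀(942100) = 59.7 dB SPL.

59.7 dB SPL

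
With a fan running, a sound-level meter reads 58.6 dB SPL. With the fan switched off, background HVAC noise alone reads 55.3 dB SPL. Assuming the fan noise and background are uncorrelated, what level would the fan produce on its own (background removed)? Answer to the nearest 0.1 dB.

Subtract intensities: L_src = 10·log₁₀(10^(L_total/10) − 10^(L_bg/10)).
L_src = 10·log₁₀(10^(58.6/10) − 10^(55.3/10)) = 10·log₁₀(385600) = 55.9 dB SPL.

55.9 dB SPL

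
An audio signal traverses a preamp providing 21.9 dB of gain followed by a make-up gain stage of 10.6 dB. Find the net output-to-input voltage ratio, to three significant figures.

42.2

Net gain = 21.9 + 10.6 = 32.5 dB.
Voltage ratio = 10^(32.5/20) = 42.2.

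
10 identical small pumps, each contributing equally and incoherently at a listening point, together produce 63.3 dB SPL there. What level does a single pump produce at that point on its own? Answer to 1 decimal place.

10 equal incoherent sources add 10·log₁₀(10) = 10.00 dB over one source.
L_one = 63.3 − 10.00 = 53.3 dB SPL.

53.3 dB SPL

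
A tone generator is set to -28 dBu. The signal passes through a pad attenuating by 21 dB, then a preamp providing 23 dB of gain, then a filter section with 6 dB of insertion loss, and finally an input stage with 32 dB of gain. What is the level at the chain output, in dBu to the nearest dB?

0 dBu

Cascaded gains and losses add directly in dB.
-28 − 21 + 23 − 6 + 32 = 0 dBu.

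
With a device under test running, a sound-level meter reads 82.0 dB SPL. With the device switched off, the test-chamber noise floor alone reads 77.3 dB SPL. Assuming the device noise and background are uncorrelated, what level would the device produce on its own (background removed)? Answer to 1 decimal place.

80.2 dB SPL

Background correction is a power subtraction:
L_src = 10·log₁₀(10^(82.0/10) − 10^(77.3/10)) = 10·log₁₀(104800000) = 80.2 dB SPL.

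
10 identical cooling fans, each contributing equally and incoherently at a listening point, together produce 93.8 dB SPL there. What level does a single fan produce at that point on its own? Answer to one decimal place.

10 equal incoherent sources add 10·log₁₀(10) = 10.00 dB over one source.
L_one = 93.8 − 10.00 = 83.8 dB SPL.

83.8 dB SPL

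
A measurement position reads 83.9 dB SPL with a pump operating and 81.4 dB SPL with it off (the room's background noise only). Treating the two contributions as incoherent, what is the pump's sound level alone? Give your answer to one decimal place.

80.3 dB SPL

Remove the background by subtracting linear intensities:
L_src = 10·log₁₀(10^(83.9/10) − 10^(81.4/10)) = 10·log₁₀(107400000) = 80.3 dB SPL.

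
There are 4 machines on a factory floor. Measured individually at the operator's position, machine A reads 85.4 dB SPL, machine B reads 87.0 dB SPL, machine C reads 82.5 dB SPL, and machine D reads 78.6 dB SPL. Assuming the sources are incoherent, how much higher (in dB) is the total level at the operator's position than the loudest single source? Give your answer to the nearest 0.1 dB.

3.4 dB

Incoherent sources sum as intensities:
L_total = 10·log₁₀(10^(85.4/10) + 10^(87.0/10) + 10^(82.5/10) + 10^(78.6/10)) = 90.41 dB SPL.
Excess over the loudest (87.0 dB): 90.41 − 87.0 = 3.4 dB.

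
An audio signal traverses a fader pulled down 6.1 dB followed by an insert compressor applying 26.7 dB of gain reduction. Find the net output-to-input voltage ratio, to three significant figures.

0.0229

Net gain = (−6.1) + (−26.7) = -32.8 dB.
Voltage ratio = 10^(-32.8/20) = 0.0229.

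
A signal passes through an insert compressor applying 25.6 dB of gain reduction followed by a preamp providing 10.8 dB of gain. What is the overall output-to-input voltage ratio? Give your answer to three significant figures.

Net gain = (−25.6) + 10.8 = -14.8 dB.
Voltage ratio = 10^(-14.8/20) = 0.182.

0.182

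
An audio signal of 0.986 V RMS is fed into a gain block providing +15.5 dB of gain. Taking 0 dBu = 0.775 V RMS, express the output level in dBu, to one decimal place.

Input level: 20·log₁₀(0.986/0.775) = 2.09 dBu.
Output: 2.09 + 15.5 = +17.6 dBu.

+17.6 dBu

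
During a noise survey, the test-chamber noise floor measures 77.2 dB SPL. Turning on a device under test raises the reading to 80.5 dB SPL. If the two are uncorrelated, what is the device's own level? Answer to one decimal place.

Background correction is a power subtraction:
L_src = 10·log₁₀(10^(80.5/10) − 10^(77.2/10)) = 10·log₁₀(59720000) = 77.8 dB SPL.

77.8 dB SPL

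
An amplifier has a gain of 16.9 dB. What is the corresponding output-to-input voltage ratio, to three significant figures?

Voltage ratio = 10^(dB/20).
10^(16.9/20) = 10^(0.8450) = 7.00.

7.00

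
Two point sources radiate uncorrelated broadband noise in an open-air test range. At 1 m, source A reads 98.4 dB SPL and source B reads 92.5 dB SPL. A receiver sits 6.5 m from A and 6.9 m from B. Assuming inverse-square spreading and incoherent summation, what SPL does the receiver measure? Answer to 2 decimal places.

At the listener: L_A = 98.4 − 20·log₁₀(6.5) = 82.142 dB; L_B = 92.5 − 20·log₁₀(6.9) = 75.723 dB.
Combined: 10·log₁₀(10^(82.142/10)+10^(75.723/10)) = 83.03 dB SPL.

83.03 dB SPL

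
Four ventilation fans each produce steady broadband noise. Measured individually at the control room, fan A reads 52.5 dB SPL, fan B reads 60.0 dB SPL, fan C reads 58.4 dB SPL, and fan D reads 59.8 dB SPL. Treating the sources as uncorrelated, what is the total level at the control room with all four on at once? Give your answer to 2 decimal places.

64.51 dB SPL

Add the sources as powers (linear), then convert back to dB:
L_total = 10·log₁₀(10^(52.5/10) + 10^(60.0/10) + 10^(58.4/10) + 10^(59.8/10)) = 10·log₁₀(2825000) = 64.51 dB SPL.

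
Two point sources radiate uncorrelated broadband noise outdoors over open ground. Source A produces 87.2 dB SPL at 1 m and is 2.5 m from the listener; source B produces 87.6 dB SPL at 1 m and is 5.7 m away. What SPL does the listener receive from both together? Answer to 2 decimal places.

80.07 dB SPL

At the listener: L_A = 87.2 − 20·log₁₀(2.5) = 79.241 dB; L_B = 87.6 − 20·log₁₀(5.7) = 72.483 dB.
Combined: 10·log₁₀(10^(79.241/10)+10^(72.483/10)) = 80.07 dB SPL.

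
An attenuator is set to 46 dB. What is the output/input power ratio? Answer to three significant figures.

0.0000251

Power ratio = 10^(dB/10).
10^(-46/10) = 10^(-4.600) = 0.0000251.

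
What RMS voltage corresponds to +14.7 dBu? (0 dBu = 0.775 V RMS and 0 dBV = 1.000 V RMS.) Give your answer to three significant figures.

4.21 V

V = 0.775 V × 10^(+14.7/20).
= 0.775 × 5.433 = 4.21 V.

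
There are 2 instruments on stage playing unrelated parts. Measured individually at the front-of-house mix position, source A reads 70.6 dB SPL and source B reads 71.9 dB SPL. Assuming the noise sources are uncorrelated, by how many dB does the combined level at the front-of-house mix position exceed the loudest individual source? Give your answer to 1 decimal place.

2.4 dB

Add the sources as powers (linear), then convert back to dB:
L_total = 10·log₁₀(10^(70.6/10) + 10^(71.9/10)) = 74.31 dB SPL.
Excess over the loudest (71.9 dB): 74.31 − 71.9 = 2.4 dB.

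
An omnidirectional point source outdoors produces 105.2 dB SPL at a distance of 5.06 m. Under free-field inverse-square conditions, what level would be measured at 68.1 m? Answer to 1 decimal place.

82.6 dB SPL

Inverse-square spreading gives ΔL = −20·log₁₀(d₂/d₁).
ΔL = −20·log₁₀(68.1/5.06) = -22.58 dB, so L₂ = 105.2 + (-22.58) = 82.6 dB SPL.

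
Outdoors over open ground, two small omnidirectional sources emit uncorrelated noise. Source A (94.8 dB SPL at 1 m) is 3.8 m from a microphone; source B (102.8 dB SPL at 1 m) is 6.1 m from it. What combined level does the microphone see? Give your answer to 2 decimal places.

88.58 dB SPL

At the listener: L_A = 94.8 − 20·log₁₀(3.8) = 83.204 dB; L_B = 102.8 − 20·log₁₀(6.1) = 87.093 dB.
Combined: 10·log₁₀(10^(83.204/10)+10^(87.093/10)) = 88.58 dB SPL.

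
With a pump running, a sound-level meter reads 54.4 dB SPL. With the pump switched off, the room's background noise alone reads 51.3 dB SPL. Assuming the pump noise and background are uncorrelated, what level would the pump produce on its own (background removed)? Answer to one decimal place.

Background correction is a power subtraction:
L_src = 10·log₁₀(10^(54.4/10) − 10^(51.3/10)) = 10·log₁₀(140500) = 51.5 dB SPL.

51.5 dB SPL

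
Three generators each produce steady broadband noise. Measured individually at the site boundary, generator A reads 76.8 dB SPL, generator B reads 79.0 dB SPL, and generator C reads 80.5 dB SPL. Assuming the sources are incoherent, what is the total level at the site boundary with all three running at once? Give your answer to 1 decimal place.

Incoherent sources sum as intensities:
L_total = 10·log₁₀(10^(76.8/10) + 10^(79.0/10) + 10^(80.5/10)) = 10·log₁₀(239500000) = 83.8 dB SPL.

83.8 dB SPL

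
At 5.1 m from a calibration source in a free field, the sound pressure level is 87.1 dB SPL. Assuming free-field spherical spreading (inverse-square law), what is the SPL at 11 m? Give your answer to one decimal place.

Free-field point source: level drops by 20·log₁₀ of the distance ratio.
ΔL = −20·log₁₀(11/5.1) = -6.68 dB, so L₂ = 87.1 + (-6.68) = 80.4 dB SPL.

80.4 dB SPL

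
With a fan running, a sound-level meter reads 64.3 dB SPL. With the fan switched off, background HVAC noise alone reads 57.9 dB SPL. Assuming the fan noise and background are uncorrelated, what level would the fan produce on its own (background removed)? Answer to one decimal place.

Remove the background by subtracting linear intensities:
L_src = 10·log₁₀(10^(64.3/10) − 10^(57.9/10)) = 10·log₁₀(2075000) = 63.2 dB SPL.

63.2 dB SPL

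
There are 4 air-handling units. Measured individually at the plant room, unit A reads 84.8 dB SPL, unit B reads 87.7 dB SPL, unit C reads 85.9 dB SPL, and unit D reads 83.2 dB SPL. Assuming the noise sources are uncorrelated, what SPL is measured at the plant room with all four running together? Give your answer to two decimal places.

91.73 dB SPL

Incoherent sources sum as intensities:
L_total = 10·log₁₀(10^(84.8/10) + 10^(87.7/10) + 10^(85.9/10) + 10^(83.2/10)) = 10·log₁₀(1489000000) = 91.73 dB SPL.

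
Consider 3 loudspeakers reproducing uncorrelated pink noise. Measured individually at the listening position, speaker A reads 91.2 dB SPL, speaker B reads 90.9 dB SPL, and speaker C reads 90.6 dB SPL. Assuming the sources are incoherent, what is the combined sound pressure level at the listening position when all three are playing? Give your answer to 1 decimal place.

95.7 dB SPL

Add the sources as powers (linear), then convert back to dB:
L_total = 10·log₁₀(10^(91.2/10) + 10^(90.9/10) + 10^(90.6/10)) = 10·log₁₀(3697000000) = 95.7 dB SPL.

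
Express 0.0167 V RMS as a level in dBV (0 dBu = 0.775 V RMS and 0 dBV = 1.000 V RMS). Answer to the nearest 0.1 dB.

dBV = 20·log₁₀(V / 1.000 V).
20·log₁₀(0.0167/1.000) = -35.5 dBV.

-35.5 dBV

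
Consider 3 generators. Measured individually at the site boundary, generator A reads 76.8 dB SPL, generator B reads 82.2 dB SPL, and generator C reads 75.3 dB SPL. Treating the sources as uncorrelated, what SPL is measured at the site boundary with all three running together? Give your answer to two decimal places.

Uncorrelated sources add in intensity (power), not in dB.
L_total = 10·log₁₀(10^(76.8/10) + 10^(82.2/10) + 10^(75.3/10)) = 10·log₁₀(247700000) = 83.94 dB SPL.

83.94 dB SPL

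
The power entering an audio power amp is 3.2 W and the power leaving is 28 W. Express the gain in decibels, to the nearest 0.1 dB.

9.4 dB

For a power ratio, dB = 10·log₁₀(P₂/P₁).
10·log₁₀(28/3.2) = 10·log₁₀(8.750) = 9.4 dB.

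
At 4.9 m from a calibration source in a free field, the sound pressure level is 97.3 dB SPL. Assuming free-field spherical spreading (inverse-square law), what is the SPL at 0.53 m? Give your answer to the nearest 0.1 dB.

116.6 dB SPL

Inverse-square spreading gives ΔL = −20·log₁₀(d₂/d₁).
ΔL = −20·log₁₀(0.53/4.9) = 19.32 dB, so L₂ = 97.3 + (19.32) = 116.6 dB SPL.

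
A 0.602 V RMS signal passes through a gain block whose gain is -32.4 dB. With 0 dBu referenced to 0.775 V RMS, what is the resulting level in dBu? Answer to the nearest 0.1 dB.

Input level: 20·log₁₀(0.602/0.775) = -2.19 dBu.
Output: -2.19 − 32.4 = -34.6 dBu.

-34.6 dBu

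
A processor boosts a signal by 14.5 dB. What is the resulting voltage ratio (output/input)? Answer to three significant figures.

5.31

Voltage ratio = 10^(dB/20).
10^(14.5/20) = 10^(0.7250) = 5.31.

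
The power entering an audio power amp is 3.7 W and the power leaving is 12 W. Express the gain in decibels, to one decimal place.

5.1 dB

Power is a power quantity, so gain = 10·log₁₀(P_out/P_in).
10·log₁₀(12/3.7) = 10·log₁₀(3.243) = 5.1 dB.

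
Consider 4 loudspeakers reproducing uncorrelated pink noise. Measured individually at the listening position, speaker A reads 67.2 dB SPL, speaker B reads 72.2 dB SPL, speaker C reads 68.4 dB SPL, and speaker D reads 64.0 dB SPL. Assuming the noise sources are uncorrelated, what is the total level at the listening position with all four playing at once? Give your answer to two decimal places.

74.95 dB SPL

Uncorrelated sources add in intensity (power), not in dB.
L_total = 10·log₁₀(10^(67.2/10) + 10^(72.2/10) + 10^(68.4/10) + 10^(64.0/10)) = 10·log₁₀(31270000) = 74.95 dB SPL.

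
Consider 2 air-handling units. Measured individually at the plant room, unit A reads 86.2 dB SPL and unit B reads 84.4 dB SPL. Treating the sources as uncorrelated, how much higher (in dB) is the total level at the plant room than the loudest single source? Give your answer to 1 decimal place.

2.2 dB

Add the sources as powers (linear), then convert back to dB:
L_total = 10·log₁₀(10^(86.2/10) + 10^(84.4/10)) = 88.40 dB SPL.
Excess over the loudest (86.2 dB): 88.40 − 86.2 = 2.2 dB.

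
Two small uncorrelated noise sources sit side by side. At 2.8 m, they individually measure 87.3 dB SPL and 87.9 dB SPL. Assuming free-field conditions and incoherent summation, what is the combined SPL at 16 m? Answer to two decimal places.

Combined at 2.8 m: 10·log₁₀(10^(87.3/10)+10^(87.9/10)) = 90.621 dB SPL.
Then apply −20·log₁₀(16/2.8) = -15.139 dB → 75.48 dB SPL.

75.48 dB SPL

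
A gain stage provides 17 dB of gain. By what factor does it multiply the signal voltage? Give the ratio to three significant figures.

Voltage ratio = 10^(dB/20).
10^(17/20) = 10^(0.8500) = 7.08.

7.08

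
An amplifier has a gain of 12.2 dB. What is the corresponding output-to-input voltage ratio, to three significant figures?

Voltage ratio = 10^(dB/20).
10^(12.2/20) = 10^(0.6100) = 4.07.

4.07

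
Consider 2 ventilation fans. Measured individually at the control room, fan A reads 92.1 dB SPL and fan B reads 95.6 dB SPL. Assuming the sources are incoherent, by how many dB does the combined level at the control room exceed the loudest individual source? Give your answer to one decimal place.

Uncorrelated sources add in intensity (power), not in dB.
L_total = 10·log₁₀(10^(92.1/10) + 10^(95.6/10)) = 97.20 dB SPL.
Excess over the loudest (95.6 dB): 97.20 − 95.6 = 1.6 dB.

1.6 dB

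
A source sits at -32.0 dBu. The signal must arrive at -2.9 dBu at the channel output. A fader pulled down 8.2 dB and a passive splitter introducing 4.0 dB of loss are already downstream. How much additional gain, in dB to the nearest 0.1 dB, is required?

The required make-up gain is the shortfall in the dB sum.
G = -2.9 − (-32.0) + 8.2 + 4.0 = 41.3 dB.

41.3 dB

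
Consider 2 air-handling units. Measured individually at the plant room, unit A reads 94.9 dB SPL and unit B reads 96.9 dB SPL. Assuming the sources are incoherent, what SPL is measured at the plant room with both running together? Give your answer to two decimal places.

Incoherent sources sum as intensities:
L_total = 10·log₁₀(10^(94.9/10) + 10^(96.9/10)) = 10·log₁₀(7988000000) = 99.02 dB SPL.

99.02 dB SPL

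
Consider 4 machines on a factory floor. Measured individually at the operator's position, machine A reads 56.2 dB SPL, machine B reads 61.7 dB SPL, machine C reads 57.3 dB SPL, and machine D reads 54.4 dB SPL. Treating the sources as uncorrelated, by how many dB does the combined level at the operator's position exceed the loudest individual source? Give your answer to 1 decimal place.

Uncorrelated sources add in intensity (power), not in dB.
L_total = 10·log₁₀(10^(56.2/10) + 10^(61.7/10) + 10^(57.3/10) + 10^(54.4/10)) = 64.33 dB SPL.
Excess over the loudest (61.7 dB): 64.33 − 61.7 = 2.6 dB.

2.6 dB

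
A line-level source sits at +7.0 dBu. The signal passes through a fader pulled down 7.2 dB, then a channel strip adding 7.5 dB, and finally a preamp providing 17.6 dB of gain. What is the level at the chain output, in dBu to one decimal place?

Gain stages sum in dB:
+7.0 − 7.2 + 7.5 + 17.6 = +24.9 dBu.

+24.9 dBu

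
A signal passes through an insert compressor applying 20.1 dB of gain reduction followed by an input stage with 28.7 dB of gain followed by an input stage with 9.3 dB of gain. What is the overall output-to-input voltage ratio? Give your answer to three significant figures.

7.85

Net gain = (−20.1) + 28.7 + 9.3 = 17.9 dB.
Voltage ratio = 10^(17.9/20) = 7.85.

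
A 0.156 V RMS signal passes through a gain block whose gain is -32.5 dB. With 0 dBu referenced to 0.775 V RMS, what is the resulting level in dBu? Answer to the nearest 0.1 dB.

Input level: 20·log₁₀(0.156/0.775) = -13.92 dBu.
Output: -13.92 − 32.5 = -46.4 dBu.

-46.4 dBu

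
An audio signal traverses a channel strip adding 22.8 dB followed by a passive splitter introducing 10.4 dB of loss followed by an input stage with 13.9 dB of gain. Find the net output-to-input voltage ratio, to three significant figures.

Net gain = 22.8 + (−10.4) + 13.9 = 26.3 dB.
Voltage ratio = 10^(26.3/20) = 20.7.

20.7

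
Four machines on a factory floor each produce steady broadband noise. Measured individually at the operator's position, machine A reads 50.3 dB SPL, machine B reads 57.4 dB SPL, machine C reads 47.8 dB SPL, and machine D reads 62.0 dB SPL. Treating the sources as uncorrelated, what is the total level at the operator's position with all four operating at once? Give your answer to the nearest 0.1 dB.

Incoherent sources sum as intensities:
L_total = 10·log₁₀(10^(50.3/10) + 10^(57.4/10) + 10^(47.8/10) + 10^(62.0/10)) = 10·log₁₀(2302000) = 63.6 dB SPL.

63.6 dB SPL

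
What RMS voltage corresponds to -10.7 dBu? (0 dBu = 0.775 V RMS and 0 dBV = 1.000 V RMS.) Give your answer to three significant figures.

0.226 V

V = 0.775 V × 10^(-10.7/20).
= 0.775 × 0.2917 = 0.226 V.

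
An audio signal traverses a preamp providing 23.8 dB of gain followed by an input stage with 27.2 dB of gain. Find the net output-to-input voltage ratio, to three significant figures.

Net gain = 23.8 + 27.2 = 51.0 dB.
Voltage ratio = 10^(51.0/20) = 355.

355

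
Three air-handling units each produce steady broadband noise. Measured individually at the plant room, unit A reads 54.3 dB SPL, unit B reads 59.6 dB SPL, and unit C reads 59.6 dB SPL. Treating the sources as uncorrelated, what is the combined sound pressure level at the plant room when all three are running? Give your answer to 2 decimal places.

63.21 dB SPL

Uncorrelated sources add in intensity (power), not in dB.
L_total = 10·log₁₀(10^(54.3/10) + 10^(59.6/10) + 10^(59.6/10)) = 10·log₁₀(2093000) = 63.21 dB SPL.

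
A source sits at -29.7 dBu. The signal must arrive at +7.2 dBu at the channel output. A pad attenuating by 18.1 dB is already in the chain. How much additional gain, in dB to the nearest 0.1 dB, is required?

The required make-up gain is the shortfall in the dB sum.
G = +7.2 − (-29.7) + 18.1 = 55.0 dB.

55.0 dB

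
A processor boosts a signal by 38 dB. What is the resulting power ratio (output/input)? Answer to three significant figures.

6310

Power ratio = 10^(dB/10).
10^(38/10) = 10^(3.800) = 6310.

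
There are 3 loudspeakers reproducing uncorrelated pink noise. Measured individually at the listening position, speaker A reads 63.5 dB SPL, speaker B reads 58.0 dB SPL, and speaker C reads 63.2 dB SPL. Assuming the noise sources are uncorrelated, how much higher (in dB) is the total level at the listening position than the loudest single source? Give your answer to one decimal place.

3.5 dB

Add the sources as powers (linear), then convert back to dB:
L_total = 10·log₁₀(10^(63.5/10) + 10^(58.0/10) + 10^(63.2/10)) = 66.95 dB SPL.
Excess over the loudest (63.5 dB): 66.95 − 63.5 = 3.5 dB.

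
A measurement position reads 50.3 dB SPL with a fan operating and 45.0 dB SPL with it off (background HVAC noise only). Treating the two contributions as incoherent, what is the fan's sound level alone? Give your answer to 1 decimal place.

Background correction is a power subtraction:
L_src = 10·log₁₀(10^(50.3/10) − 10^(45.0/10)) = 10·log₁₀(75530) = 48.8 dB SPL.

48.8 dB SPL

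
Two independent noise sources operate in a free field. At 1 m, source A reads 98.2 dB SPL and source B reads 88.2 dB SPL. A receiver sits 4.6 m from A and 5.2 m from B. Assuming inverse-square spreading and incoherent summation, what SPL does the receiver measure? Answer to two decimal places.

At the listener: L_A = 98.2 − 20·log₁₀(4.6) = 84.945 dB; L_B = 88.2 − 20·log₁₀(5.2) = 73.880 dB.
Combined: 10·log₁₀(10^(84.945/10)+10^(73.880/10)) = 85.27 dB SPL.

85.27 dB SPL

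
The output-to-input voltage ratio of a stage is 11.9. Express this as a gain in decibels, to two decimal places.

21.51 dB

Voltage ratio → dB uses the 20·log₁₀ form:
20·log₁₀(11.9) = 21.51 dB.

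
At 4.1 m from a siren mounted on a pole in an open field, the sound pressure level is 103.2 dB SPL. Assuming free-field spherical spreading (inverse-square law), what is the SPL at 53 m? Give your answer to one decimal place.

For a point source in a free field, ΔL = −20·log₁₀(d₂/d₁).
ΔL = −20·log₁₀(53/4.1) = -22.23 dB, so L₂ = 103.2 + (-22.23) = 81.0 dB SPL.

81.0 dB SPL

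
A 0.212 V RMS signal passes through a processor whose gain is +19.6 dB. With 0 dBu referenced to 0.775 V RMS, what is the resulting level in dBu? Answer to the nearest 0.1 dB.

Input level: 20·log₁₀(0.212/0.775) = -11.26 dBu.
Output: -11.26 + 19.6 = +8.3 dBu.

+8.3 dBu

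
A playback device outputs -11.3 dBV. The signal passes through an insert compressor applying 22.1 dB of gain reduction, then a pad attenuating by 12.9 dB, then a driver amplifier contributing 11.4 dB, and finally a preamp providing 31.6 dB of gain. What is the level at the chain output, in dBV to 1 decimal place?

Gain stages sum in dB:
-11.3 − 22.1 − 12.9 + 11.4 + 31.6 = -3.3 dBV.

-3.3 dBV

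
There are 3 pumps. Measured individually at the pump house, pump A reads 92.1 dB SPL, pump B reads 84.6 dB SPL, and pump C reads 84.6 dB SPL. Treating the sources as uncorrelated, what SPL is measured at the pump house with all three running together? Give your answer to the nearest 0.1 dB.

Uncorrelated sources add in intensity (power), not in dB.
L_total = 10·log₁₀(10^(92.1/10) + 10^(84.6/10) + 10^(84.6/10)) = 10·log₁₀(2199000000) = 93.4 dB SPL.

93.4 dB SPL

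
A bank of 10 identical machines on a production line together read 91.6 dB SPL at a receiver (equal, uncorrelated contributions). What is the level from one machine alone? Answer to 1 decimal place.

81.6 dB SPL

10 equal incoherent sources add 10·log₁₀(10) = 10.00 dB over one source.
L_one = 91.6 − 10.00 = 81.6 dB SPL.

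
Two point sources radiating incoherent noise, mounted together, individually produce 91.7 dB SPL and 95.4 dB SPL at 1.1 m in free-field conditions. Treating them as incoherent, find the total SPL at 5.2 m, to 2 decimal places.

Combined at 1.1 m: 10·log₁₀(10^(91.7/10)+10^(95.4/10)) = 96.943 dB SPL.
Then apply −20·log₁₀(5.2/1.1) = -13.492 dB → 83.45 dB SPL.

83.45 dB SPL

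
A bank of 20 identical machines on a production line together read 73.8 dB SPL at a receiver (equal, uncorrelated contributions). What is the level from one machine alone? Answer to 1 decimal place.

20 equal incoherent sources add 10·log₁₀(20) = 13.01 dB over one source.
L_one = 73.8 − 13.01 = 60.8 dB SPL.

60.8 dB SPL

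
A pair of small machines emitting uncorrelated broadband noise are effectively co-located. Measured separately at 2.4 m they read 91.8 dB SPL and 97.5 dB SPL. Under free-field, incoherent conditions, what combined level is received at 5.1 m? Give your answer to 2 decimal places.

Combined at 2.4 m: 10·log₁₀(10^(91.8/10)+10^(97.5/10)) = 98.535 dB SPL.
Then apply −20·log₁₀(5.1/2.4) = -6.547 dB → 91.99 dB SPL.

91.99 dB SPL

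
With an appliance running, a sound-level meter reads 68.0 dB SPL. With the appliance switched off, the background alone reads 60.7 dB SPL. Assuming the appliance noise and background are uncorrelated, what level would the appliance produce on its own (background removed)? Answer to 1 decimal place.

Subtract intensities: L_src = 10·log₁₀(10^(L_total/10) − 10^(L_bg/10)).
L_src = 10·log₁₀(10^(68.0/10) − 10^(60.7/10)) = 10·log₁₀(5135000) = 67.1 dB SPL.

67.1 dB SPL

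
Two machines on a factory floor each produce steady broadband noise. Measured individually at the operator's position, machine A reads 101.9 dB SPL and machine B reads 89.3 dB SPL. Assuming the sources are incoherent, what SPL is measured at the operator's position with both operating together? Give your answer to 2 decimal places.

102.13 dB SPL

Add the sources as powers (linear), then convert back to dB:
L_total = 10·log₁₀(10^(101.9/10) + 10^(89.3/10)) = 10·log₁₀(16339000000) = 102.13 dB SPL.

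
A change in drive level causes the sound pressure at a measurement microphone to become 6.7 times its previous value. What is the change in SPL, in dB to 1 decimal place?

16.5 dB

SPL change from a pressure ratio uses the 20·log₁₀ form:
20·log₁₀(6.7) = 16.5 dB.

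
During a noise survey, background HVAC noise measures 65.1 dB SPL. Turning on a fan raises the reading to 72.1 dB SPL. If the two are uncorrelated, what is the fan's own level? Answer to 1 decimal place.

Subtract intensities: L_src = 10·log₁₀(10^(L_total/10) − 10^(L_bg/10)).
L_src = 10·log₁₀(10^(72.1/10) − 10^(65.1/10)) = 10·log₁₀(12980000) = 71.1 dB SPL.

71.1 dB SPL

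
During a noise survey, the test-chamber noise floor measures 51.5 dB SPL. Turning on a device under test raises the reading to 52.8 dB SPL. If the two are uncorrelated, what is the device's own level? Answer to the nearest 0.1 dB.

46.9 dB SPL

Subtract intensities: L_src = 10·log₁₀(10^(L_total/10) − 10^(L_bg/10)).
L_src = 10·log₁₀(10^(52.8/10) − 10^(51.5/10)) = 10·log₁₀(49290) = 46.9 dB SPL.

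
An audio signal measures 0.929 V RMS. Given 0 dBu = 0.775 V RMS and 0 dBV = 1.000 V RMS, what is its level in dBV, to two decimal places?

dBV = 20·log₁₀(V / 1.000 V).
20·log₁₀(0.929/1.000) = -0.64 dBV.

-0.64 dBV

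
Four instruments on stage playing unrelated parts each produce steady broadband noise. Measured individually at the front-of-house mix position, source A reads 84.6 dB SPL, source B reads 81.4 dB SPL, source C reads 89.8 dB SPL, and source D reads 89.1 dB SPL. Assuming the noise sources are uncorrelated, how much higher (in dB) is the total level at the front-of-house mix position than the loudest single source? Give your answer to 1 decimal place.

Uncorrelated sources add in intensity (power), not in dB.
L_total = 10·log₁₀(10^(84.6/10) + 10^(81.4/10) + 10^(89.8/10) + 10^(89.1/10)) = 93.41 dB SPL.
Excess over the loudest (89.8 dB): 93.41 − 89.8 = 3.6 dB.

3.6 dB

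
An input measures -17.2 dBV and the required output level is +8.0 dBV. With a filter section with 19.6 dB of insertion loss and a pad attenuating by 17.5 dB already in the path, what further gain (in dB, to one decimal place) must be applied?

62.3 dB

The required make-up gain is the shortfall in the dB sum.
G = +8.0 − (-17.2) + 19.6 + 17.5 = 62.3 dB.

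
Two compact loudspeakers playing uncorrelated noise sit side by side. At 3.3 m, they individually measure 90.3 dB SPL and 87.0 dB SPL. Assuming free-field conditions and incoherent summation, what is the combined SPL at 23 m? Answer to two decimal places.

Combined at 3.3 m: 10·log₁₀(10^(90.3/10)+10^(87.0/10)) = 91.966 dB SPL.
Then apply −20·log₁₀(23/3.3) = -16.864 dB → 75.10 dB SPL.

75.10 dB SPL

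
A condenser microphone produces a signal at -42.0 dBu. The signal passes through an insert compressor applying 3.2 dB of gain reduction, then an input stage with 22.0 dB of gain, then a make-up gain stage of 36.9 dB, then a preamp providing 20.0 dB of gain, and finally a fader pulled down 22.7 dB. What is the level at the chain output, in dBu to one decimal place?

+11.0 dBu

Gain stages sum in dB:
-42.0 − 3.2 + 22.0 + 36.9 + 20.0 − 22.7 = +11.0 dBu.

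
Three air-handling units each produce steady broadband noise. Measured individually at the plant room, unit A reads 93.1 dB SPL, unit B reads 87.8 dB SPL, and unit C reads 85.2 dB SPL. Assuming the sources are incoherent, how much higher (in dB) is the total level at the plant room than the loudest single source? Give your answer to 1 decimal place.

1.6 dB

Incoherent sources sum as intensities:
L_total = 10·log₁₀(10^(93.1/10) + 10^(87.8/10) + 10^(85.2/10)) = 94.74 dB SPL.
Excess over the loudest (93.1 dB): 94.74 − 93.1 = 1.6 dB.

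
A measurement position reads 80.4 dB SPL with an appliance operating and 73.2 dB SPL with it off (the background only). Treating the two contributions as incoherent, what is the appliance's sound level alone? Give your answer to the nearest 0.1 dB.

79.5 dB SPL

Subtract intensities: L_src = 10·log₁₀(10^(L_total/10) − 10^(L_bg/10)).
L_src = 10·log₁₀(10^(80.4/10) − 10^(73.2/10)) = 10·log₁₀(88750000) = 79.5 dB SPL.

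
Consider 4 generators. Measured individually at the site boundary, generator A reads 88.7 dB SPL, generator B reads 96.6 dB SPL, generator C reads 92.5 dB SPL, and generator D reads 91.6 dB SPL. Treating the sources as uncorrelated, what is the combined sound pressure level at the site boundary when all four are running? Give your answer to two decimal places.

99.31 dB SPL

Add the sources as powers (linear), then convert back to dB:
L_total = 10·log₁₀(10^(88.7/10) + 10^(96.6/10) + 10^(92.5/10) + 10^(91.6/10)) = 10·log₁₀(8536000000) = 99.31 dB SPL.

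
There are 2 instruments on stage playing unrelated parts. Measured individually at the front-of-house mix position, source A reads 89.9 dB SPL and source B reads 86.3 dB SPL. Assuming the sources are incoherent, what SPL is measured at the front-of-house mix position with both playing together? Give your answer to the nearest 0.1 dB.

Incoherent sources sum as intensities:
L_total = 10·log₁₀(10^(89.9/10) + 10^(86.3/10)) = 10·log₁₀(1404000000) = 91.5 dB SPL.

91.5 dB SPL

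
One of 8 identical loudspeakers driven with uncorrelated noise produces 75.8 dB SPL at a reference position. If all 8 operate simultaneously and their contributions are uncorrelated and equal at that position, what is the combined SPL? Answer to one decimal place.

8 equal incoherent sources raise the level by 10·log₁₀(8) = 9.03 dB.
L_total = 75.8 + 9.03 = 84.8 dB SPL.

84.8 dB SPL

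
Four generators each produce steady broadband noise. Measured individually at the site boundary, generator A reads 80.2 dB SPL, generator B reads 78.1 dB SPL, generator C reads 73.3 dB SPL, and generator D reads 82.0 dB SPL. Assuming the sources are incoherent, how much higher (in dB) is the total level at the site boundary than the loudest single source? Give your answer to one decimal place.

3.4 dB

Uncorrelated sources add in intensity (power), not in dB.
L_total = 10·log₁₀(10^(80.2/10) + 10^(78.1/10) + 10^(73.3/10) + 10^(82.0/10)) = 85.43 dB SPL.
Excess over the loudest (82.0 dB): 85.43 − 82.0 = 3.4 dB.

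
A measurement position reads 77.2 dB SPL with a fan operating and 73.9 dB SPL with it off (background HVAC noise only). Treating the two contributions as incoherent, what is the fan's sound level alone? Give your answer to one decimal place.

Subtract intensities: L_src = 10·log₁₀(10^(L_total/10) − 10^(L_bg/10)).
L_src = 10·log₁₀(10^(77.2/10) − 10^(73.9/10)) = 10·log₁₀(27930000) = 74.5 dB SPL.

74.5 dB SPL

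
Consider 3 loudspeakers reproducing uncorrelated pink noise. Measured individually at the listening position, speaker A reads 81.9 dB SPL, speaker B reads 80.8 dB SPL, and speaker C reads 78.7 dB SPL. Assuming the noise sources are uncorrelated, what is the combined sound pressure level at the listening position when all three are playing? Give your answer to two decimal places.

85.43 dB SPL

Add the sources as powers (linear), then convert back to dB:
L_total = 10·log₁₀(10^(81.9/10) + 10^(80.8/10) + 10^(78.7/10)) = 10·log₁₀(349200000) = 85.43 dB SPL.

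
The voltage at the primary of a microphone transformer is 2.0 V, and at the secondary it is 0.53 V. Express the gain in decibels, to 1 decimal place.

-11.5 dB

For a voltage ratio, dB = 20·log₁₀(V₂/V₁).
20·log₁₀(0.53/2.0) = 20·log₁₀(0.2650) = -11.5 dB.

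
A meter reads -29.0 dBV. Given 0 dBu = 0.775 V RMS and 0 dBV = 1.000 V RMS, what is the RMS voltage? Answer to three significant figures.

0.0355 V

V = 1.000 V × 10^(-29.0/20).
= 1.000 × 0.03548 = 0.0355 V.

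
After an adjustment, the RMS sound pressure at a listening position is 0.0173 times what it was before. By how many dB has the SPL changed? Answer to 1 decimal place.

-35.2 dB

SPL change from a pressure ratio uses the 20·log₁₀ form:
20·log₁₀(0.0173) = -35.2 dB.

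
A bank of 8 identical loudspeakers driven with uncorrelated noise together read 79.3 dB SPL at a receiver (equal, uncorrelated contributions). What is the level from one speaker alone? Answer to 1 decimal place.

70.3 dB SPL

8 equal incoherent sources add 10·log₁₀(8) = 9.03 dB over one source.
L_one = 79.3 − 9.03 = 70.3 dB SPL.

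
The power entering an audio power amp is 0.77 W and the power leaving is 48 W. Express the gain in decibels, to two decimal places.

Power is a power quantity, so gain = 10·log₁₀(P_out/P_in).
10·log₁₀(48/0.77) = 10·log₁₀(62.34) = 17.95 dB.

17.95 dB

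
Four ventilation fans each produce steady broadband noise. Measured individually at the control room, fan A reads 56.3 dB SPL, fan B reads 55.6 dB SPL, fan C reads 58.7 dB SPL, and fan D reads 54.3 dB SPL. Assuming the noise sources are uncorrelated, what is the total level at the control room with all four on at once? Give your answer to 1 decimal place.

62.6 dB SPL

Incoherent sources sum as intensities:
L_total = 10·log₁₀(10^(56.3/10) + 10^(55.6/10) + 10^(58.7/10) + 10^(54.3/10)) = 10·log₁₀(1800000) = 62.6 dB SPL.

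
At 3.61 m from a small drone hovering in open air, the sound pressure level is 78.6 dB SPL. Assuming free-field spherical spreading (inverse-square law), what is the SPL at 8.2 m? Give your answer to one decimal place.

Inverse-square spreading gives ΔL = −20·log₁₀(d₂/d₁).
ΔL = −20·log₁₀(8.2/3.61) = -7.13 dB, so L₂ = 78.6 + (-7.13) = 71.5 dB SPL.

71.5 dB SPL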